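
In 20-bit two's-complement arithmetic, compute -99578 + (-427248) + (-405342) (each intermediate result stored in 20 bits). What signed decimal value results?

-99578 + (-427248) = -526826 → wraps to 521750 (01111111011000010110)
521750 + (-405342) = 116408 (00011100011010111000)

116408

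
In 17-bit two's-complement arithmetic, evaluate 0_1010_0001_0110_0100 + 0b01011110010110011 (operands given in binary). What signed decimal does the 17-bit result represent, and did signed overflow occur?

0_1010_0001_0110_0100 → 01010000101100100 = 41316 (signed)
0b01011110010110011 → 01011110010110011 = 48307 (signed)
  01010000101100100
+ 01011110010110011
= 10101111000010111
Result 10101111000010111: MSB = 1 → 89623 − 131072 = -41449.
Both addends are non-negative but the stored result is negative: signed overflow. The true value 41316 + 48307 = 89623 lies outside [-65536, 65535].

-41449; overflow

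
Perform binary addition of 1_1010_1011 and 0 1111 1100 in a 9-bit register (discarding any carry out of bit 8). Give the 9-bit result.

010100111

  110101011
+ 011111100
= 010100111  (discard carry-out 1)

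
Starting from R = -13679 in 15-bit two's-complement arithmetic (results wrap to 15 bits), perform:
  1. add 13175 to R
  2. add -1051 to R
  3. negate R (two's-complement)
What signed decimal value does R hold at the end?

1555

Start: R = -13679 = 100101010010001.
R = -13679 + 13175 = -504 = 111111000001000
R = -504 + (-1051) = -1555 = 111100111101101
R = −(-1555) = 1555 = 000011000010011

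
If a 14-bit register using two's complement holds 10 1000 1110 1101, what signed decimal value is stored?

MSB is 1, so the value is negative.
Unsigned reading: 10477. Subtract 2^14 = 16384: 10477 − 16384 = -5907.

-5907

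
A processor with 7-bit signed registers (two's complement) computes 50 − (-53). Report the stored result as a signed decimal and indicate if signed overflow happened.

-25; overflow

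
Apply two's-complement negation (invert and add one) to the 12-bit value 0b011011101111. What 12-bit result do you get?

Invert: 100100010000. Add 1: 100100010001.

100100010001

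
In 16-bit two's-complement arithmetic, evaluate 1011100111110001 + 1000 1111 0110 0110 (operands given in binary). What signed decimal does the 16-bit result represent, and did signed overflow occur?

1011100111110001 = -17935 (signed)
1000 1111 0110 0110 → 1000111101100110 = -28826 (signed)
  1011100111110001
+ 1000111101100110
= 0100100101010111  (discard carry-out 1)
Result 0100100101010111: MSB = 0 → value 18775.
Both addends are negative but the stored result is non-negative: signed overflow. The true value -17935 + (-28826) = -46761 lies outside [-32768, 32767].

18775; overflow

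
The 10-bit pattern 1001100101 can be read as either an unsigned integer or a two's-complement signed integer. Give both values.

unsigned = 613, signed = -411

Unsigned: 1001100101 = 613.
Signed: MSB=1 → 613 − 1024 = -411.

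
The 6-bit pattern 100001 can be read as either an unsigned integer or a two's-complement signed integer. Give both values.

unsigned = 33, signed = -31

Unsigned: 100001 = 33.
Signed: MSB=1 → 33 − 64 = -31.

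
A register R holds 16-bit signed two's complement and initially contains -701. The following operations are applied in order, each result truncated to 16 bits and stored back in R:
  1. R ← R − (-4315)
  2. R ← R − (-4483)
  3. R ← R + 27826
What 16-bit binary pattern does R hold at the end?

1000110001010011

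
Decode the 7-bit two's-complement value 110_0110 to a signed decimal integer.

MSB is 1, so the value is negative.
Invert: 0011001. Add 1: 0011010 = 26. So the value is −26.

-26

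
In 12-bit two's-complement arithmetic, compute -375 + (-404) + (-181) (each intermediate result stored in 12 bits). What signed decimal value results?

-960

-375 + (-404) = -779 (110011110101)
-779 + (-181) = -960 (110001000000)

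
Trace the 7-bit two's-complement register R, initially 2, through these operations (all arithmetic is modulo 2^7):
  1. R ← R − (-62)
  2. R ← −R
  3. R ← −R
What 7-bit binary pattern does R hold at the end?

1000000

Start: R = 2 = 0000010.
R = 2 − (-62) = 64; wraps to -64 = 1000000
R = −(-64) = 64; wraps to -64 = 1000000
R = −(-64) = 64; wraps to -64 = 1000000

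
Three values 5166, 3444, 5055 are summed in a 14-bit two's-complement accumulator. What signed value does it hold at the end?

-2719

5166 + 3444 = 8610 → wraps to -7774 (10000110100010)
-7774 + 5055 = -2719 (11010101100001)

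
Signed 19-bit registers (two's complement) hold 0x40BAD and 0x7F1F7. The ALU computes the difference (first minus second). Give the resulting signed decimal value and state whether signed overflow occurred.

0x40BAD = 1000000101110101101 = -259155 (signed)
0x7F1F7 = 1111111000111110111 = -3593 (signed)
Subtract via negate-and-add: invert 1111111000111110111 + 1 = 0000000111000001001 (i.e. 3593).
  1000000101110101101
+ 0000000111000001001
= 1000001100110110110
Result 1000001100110110110: MSB = 1 → 268726 − 524288 = -255562.
Addends (after negating the subtrahend) have opposite signs, so signed overflow cannot occur.

-255562; no overflow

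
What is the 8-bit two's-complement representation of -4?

|-4| = 4 = 00000100 in 8 bits.
Invert the bits: 11111011. Add 1: 11111100.

11111100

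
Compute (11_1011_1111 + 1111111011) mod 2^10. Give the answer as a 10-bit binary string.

  1110111111
+ 1111111011
= 1110111010  (discard carry-out 1)

1110111010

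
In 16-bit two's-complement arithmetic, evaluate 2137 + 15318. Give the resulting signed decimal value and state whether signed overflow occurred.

17455; no overflow

2137 → 0000100001011001
15318 → 0011101111010110
  0000100001011001
+ 0011101111010110
= 0100010000101111
Result 0100010000101111: MSB = 0 → value 17455.
Both addends are non-negative and so is the stored result: no signed overflow.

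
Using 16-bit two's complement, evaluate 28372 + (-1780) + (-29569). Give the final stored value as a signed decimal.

28372 + (-1780) = 26592 (0110011111100000)
26592 + (-29569) = -2977 (1111010001011111)

-2977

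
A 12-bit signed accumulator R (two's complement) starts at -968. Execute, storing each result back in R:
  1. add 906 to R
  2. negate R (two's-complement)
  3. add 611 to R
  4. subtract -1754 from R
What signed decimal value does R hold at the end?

-1669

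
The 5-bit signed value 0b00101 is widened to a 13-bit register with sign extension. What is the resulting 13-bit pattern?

0000000000101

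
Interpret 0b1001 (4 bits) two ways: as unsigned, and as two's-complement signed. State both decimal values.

Unsigned: 1001 = 9.
Signed: MSB=1 → 9 − 16 = -7.

unsigned = 9, signed = -7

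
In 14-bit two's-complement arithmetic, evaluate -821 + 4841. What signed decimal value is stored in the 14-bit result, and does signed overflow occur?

-821 → 11110011001011
4841 → 01001011101001
  11110011001011
+ 01001011101001
= 00111110110100  (discard carry-out 1)
Result 00111110110100: MSB = 0 → value 4020.
Addends have opposite signs, so signed overflow cannot occur.

4020; no overflow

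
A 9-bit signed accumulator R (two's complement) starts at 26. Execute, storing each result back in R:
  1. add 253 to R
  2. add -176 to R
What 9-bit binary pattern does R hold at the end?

001100111

Start: R = 26 = 000011010.
R = 26 + 253 = 279; wraps to -233 = 100010111
R = -233 + (-176) = -409; wraps to 103 = 001100111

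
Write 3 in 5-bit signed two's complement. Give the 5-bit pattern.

00011

3 is non-negative, so write it directly in 5 bits: 00011.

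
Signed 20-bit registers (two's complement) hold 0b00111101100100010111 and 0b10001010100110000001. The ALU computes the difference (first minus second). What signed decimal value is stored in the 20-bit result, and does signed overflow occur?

0b00111101100100010111 → 00111101100100010111 = 252183 (signed)
0b10001010100110000001 → 10001010100110000001 = -480895 (signed)
Subtract via negate-and-add: invert 10001010100110000001 + 1 = 01110101011001111111 (i.e. 480895).
  00111101100100010111
+ 01110101011001111111
= 10110010111110010110
Result 10110010111110010110: MSB = 1 → 733078 − 1048576 = -315498.
Both addends (after negating the subtrahend) are non-negative but the stored result is negative: signed overflow. The true value 252183 − (-480895) = 733078 lies outside [-524288, 524287].

-315498; overflow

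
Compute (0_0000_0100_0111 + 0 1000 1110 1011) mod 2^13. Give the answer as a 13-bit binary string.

  0000001000111
+ 0100011101011
= 0100100110010

0100100110010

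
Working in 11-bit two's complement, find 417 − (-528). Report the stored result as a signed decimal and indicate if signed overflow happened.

945; no overflow

417 → 00110100001
-528 → 10111110000
Subtract via negate-and-add: invert 10111110000 + 1 = 01000010000 (i.e. 528).
  00110100001
+ 01000010000
= 01110110001
Result 01110110001: MSB = 0 → value 945.
Both addends (after negating the subtrahend) are non-negative and so is the stored result: no signed overflow.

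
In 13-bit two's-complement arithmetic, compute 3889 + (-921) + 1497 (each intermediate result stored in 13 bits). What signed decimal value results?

-3727

3889 + (-921) = 2968 (0101110011000)
2968 + 1497 = 4465 → wraps to -3727 (1000101110001)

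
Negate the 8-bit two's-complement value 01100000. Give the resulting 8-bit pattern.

Invert: 10011111. Add 1: 10100000.
Check: 01100000 = 96, 10100000 = -96.

10100000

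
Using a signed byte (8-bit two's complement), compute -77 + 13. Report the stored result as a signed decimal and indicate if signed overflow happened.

-64; no overflow

-77 → 10110011
13 → 00001101
  10110011
+ 00001101
= 11000000
Result 11000000: MSB = 1 → 192 − 256 = -64.
Addends have opposite signs, so signed overflow cannot occur.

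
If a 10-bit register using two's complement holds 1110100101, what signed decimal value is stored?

-91

MSB is 1, so the value is negative.
Invert: 0001011010. Add 1: 0001011011 = 91. So the value is −91.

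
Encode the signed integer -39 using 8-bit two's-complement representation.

11011001

|-39| = 39 = 00100111 in 8 bits.
Invert the bits: 11011000. Add 1: 11011001.
Check: 11011001 reads as 217 − 256 = -39.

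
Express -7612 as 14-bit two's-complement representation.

10001001000100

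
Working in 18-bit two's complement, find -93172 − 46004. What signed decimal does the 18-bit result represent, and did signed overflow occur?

122968; overflow

-93172 → 101001010000001100
46004 → 001011001110110100
Subtract via negate-and-add: invert 001011001110110100 + 1 = 110100110001001100 (i.e. -46004).
  101001010000001100
+ 110100110001001100
= 011110000001011000  (discard carry-out 1)
Result 011110000001011000: MSB = 0 → value 122968.
Both addends (after negating the subtrahend) are negative but the stored result is non-negative: signed overflow. The true value -93172 − 46004 = -139176 lies outside [-131072, 131071].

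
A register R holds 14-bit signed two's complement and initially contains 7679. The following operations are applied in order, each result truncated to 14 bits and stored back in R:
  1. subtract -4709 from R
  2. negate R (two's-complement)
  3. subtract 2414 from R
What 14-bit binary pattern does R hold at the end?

00011000101110

Start: R = 7679 = 01110111111111.
R = 7679 − (-4709) = 12388; wraps to -3996 = 11000001100100
R = −(-3996) = 3996 = 00111110011100
R = 3996 − 2414 = 1582 = 00011000101110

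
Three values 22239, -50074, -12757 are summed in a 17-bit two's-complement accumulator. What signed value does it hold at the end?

-40592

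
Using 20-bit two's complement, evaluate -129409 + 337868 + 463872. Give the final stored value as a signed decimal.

-376245

-129409 + 337868 = 208459 (00110010111001001011)
208459 + 463872 = 672331 → wraps to -376245 (10100100001001001011)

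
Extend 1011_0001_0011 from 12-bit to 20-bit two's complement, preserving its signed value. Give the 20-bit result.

MSB of 101100010011 is 1; replicate it into the new high bits.
11111111|101100010011 → 11111111101100010011 (still -1261).

11111111101100010011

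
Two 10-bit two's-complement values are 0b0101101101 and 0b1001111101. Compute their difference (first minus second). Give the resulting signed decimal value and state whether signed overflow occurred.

0b0101101101 → 0101101101 = 365 (signed)
0b1001111101 → 1001111101 = -387 (signed)
Subtract via negate-and-add: invert 1001111101 + 1 = 0110000011 (i.e. 387).
  0101101101
+ 0110000011
= 1011110000
Result 1011110000: MSB = 1 → 752 − 1024 = -272.
Both addends (after negating the subtrahend) are non-negative but the stored result is negative: signed overflow. The true value 365 − (-387) = 752 lies outside [-512, 511].

-272; overflow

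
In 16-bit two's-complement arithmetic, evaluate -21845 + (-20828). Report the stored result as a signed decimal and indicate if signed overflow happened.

22863; overflow

-21845 → 1010101010101011
-20828 → 1010111010100100
  1010101010101011
+ 1010111010100100
= 0101100101001111  (discard carry-out 1)
Result 0101100101001111: MSB = 0 → value 22863.
Both addends are negative but the stored result is non-negative: signed overflow. The true value -21845 + (-20828) = -42673 lies outside [-32768, 32767].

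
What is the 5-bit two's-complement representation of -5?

11011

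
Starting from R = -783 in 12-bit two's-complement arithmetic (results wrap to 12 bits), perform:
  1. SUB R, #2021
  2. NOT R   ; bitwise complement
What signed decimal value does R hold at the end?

Start: R = -783 = 110011110001.
R = -783 − 2021 = -2804; wraps to 1292 = 010100001100
R = NOT 010100001100 = 101011110011 = -1293

-1293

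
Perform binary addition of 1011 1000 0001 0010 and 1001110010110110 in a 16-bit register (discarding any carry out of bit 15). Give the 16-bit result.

0101010011001000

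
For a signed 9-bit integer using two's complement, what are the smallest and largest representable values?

Minimum: −2^8 = -256.
Maximum: 2^8 − 1 = 255.

min = -256, max = 255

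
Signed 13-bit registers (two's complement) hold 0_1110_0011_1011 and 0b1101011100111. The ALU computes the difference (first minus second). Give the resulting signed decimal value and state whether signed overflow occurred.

-3244; overflow

0_1110_0011_1011 → 0111000111011 = 3643 (signed)
0b1101011100111 → 1101011100111 = -1305 (signed)
Subtract via negate-and-add: invert 1101011100111 + 1 = 0010100011001 (i.e. 1305).
  0111000111011
+ 0010100011001
= 1001101010100
Result 1001101010100: MSB = 1 → 4948 − 8192 = -3244.
Both addends (after negating the subtrahend) are non-negative but the stored result is negative: signed overflow. The true value 3643 − (-1305) = 4948 lies outside [-4096, 4095].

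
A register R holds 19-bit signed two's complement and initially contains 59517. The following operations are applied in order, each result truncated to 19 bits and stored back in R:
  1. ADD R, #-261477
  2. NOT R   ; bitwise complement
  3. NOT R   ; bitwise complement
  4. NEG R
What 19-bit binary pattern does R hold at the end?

Start: R = 59517 = 0001110100001111101.
R = 59517 + (-261477) = -201960 = 1001110101100011000
R = NOT 1001110101100011000 = 0110001010011100111 = 201959
R = NOT 0110001010011100111 = 1001110101100011000 = -201960
R = −(-201960) = 201960 = 0110001010011101000

0110001010011101000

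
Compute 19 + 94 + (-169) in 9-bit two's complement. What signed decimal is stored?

-56

19 + 94 = 113 (001110001)
113 + (-169) = -56 (111001000)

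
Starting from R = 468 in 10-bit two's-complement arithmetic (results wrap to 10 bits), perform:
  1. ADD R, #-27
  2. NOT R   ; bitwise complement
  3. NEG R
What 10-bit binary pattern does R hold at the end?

0110111010

Start: R = 468 = 0111010100.
R = 468 + (-27) = 441 = 0110111001
R = NOT 0110111001 = 1001000110 = -442
R = −(-442) = 442 = 0110111010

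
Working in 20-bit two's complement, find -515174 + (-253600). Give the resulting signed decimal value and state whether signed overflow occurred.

-515174 → 10000010001110011010
-253600 → 11000010000101100000
  10000010001110011010
+ 11000010000101100000
= 01000100010011111010  (discard carry-out 1)
Result 01000100010011111010: MSB = 0 → value 279802.
Both addends are negative but the stored result is non-negative: signed overflow. The true value -515174 + (-253600) = -768774 lies outside [-524288, 524287].

279802; overflow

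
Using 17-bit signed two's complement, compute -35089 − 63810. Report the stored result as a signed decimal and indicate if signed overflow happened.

-35089 → 10111011011101111
63810 → 01111100101000010
Subtract via negate-and-add: invert 01111100101000010 + 1 = 10000011010111110 (i.e. -63810).
  10111011011101111
+ 10000011010111110
= 00111110110101101  (discard carry-out 1)
Result 00111110110101101: MSB = 0 → value 32173.
Both addends (after negating the subtrahend) are negative but the stored result is non-negative: signed overflow. The true value -35089 − 63810 = -98899 lies outside [-65536, 65535].

32173; overflow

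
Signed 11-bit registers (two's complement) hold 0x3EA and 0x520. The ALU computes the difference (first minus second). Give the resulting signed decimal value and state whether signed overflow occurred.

0x3EA = 01111101010 = 1002 (signed)
0x520 = 10100100000 = -736 (signed)
Subtract via negate-and-add: invert 10100100000 + 1 = 01011100000 (i.e. 736).
  01111101010
+ 01011100000
= 11011001010
Result 11011001010: MSB = 1 → 1738 − 2048 = -310.
Both addends (after negating the subtrahend) are non-negative but the stored result is negative: signed overflow. The true value 1002 − (-736) = 1738 lies outside [-1024, 1023].

-310; overflow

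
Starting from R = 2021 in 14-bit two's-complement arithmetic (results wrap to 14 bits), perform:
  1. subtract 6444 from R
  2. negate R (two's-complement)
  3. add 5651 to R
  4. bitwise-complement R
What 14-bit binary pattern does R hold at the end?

01100010100101

Start: R = 2021 = 00011111100101.
R = 2021 − 6444 = -4423 = 10111010111001
R = −(-4423) = 4423 = 01000101000111
R = 4423 + 5651 = 10074; wraps to -6310 = 10011101011010
R = NOT 10011101011010 = 01100010100101 = 6309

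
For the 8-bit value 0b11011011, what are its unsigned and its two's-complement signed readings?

Unsigned: 11011011 = 219.
Signed: MSB=1 → 219 − 256 = -37.

unsigned = 219, signed = -37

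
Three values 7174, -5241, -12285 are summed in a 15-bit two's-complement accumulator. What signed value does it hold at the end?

-10352

7174 + (-5241) = 1933 (000011110001101)
1933 + (-12285) = -10352 (101011110010000)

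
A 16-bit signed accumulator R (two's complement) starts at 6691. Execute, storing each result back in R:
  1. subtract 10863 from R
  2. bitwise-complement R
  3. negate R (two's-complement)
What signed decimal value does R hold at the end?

Start: R = 6691 = 0001101000100011.
R = 6691 − 10863 = -4172 = 1110111110110100
R = NOT 1110111110110100 = 0001000001001011 = 4171
R = −(4171) = -4171 = 1110111110110101

-4171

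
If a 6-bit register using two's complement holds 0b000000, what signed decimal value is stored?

0

MSB is 0, so the value is non-negative: 000000 = 0.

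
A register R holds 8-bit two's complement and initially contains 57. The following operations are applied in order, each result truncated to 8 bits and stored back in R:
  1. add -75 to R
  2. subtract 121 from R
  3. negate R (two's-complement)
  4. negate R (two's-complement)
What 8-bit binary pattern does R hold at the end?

01110101

Start: R = 57 = 00111001.
R = 57 + (-75) = -18 = 11101110
R = -18 − 121 = -139; wraps to 117 = 01110101
R = −(117) = -117 = 10001011
R = −(-117) = 117 = 01110101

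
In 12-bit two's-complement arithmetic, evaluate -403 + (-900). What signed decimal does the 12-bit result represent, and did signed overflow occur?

-1303; no overflow

-403 → 111001101101
-900 → 110001111100
  111001101101
+ 110001111100
= 101011101001  (discard carry-out 1)
Result 101011101001: MSB = 1 → 2793 − 4096 = -1303.
Both addends are negative and so is the stored result: no signed overflow.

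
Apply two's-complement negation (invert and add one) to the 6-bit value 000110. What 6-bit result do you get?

Invert: 111001. Add 1: 111010.
Check: 000110 = 6, 111010 = -6.

111010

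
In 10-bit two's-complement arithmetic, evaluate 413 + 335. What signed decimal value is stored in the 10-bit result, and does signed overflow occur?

413 → 0110011101
335 → 0101001111
  0110011101
+ 0101001111
= 1011101100
Result 1011101100: MSB = 1 → 748 − 1024 = -276.
Both addends are non-negative but the stored result is negative: signed overflow. The true value 413 + 335 = 748 lies outside [-512, 511].

-276; overflow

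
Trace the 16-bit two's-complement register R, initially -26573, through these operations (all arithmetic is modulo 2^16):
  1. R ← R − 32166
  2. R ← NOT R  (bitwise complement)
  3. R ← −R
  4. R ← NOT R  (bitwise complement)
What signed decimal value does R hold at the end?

-6799

Start: R = -26573 = 1001100000110011.
R = -26573 − 32166 = -58739; wraps to 6797 = 0001101010001101
R = NOT 0001101010001101 = 1110010101110010 = -6798
R = −(-6798) = 6798 = 0001101010001110
R = NOT 0001101010001110 = 1110010101110001 = -6799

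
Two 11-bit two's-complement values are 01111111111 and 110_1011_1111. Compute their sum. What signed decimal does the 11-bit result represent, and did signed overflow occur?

702; no overflow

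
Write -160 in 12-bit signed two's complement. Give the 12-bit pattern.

111101100000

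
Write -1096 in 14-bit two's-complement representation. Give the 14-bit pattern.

11101110111000

|-1096| = 1096 = 00010001001000 in 14 bits.
Invert the bits: 11101110110111. Add 1: 11101110111000.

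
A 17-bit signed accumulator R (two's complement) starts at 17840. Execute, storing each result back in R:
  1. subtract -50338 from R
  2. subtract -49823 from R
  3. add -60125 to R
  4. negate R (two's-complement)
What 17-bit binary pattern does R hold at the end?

10001110111101100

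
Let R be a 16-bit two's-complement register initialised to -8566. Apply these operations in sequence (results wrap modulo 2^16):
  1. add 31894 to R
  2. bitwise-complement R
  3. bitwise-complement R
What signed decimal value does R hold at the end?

23328

Start: R = -8566 = 1101111010001010.
R = -8566 + 31894 = 23328 = 0101101100100000
R = NOT 0101101100100000 = 1010010011011111 = -23329
R = NOT 1010010011011111 = 0101101100100000 = 23328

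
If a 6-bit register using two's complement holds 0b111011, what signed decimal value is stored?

MSB is 1, so the value is negative.
Unsigned reading: 59. Subtract 2^6 = 64: 59 − 64 = -5.

-5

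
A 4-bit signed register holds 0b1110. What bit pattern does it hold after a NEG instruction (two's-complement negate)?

Invert: 0001. Add 1: 0010.
Check: 1110 = -2, 0010 = 2.

0010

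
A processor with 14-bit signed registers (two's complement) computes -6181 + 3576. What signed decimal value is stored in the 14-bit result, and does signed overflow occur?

-2605; no overflow

-6181 → 10011111011011
3576 → 00110111111000
  10011111011011
+ 00110111111000
= 11010111010011
Result 11010111010011: MSB = 1 → 13779 − 16384 = -2605.
Addends have opposite signs, so signed overflow cannot occur.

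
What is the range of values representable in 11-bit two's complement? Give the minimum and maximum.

min = -1024, max = 1023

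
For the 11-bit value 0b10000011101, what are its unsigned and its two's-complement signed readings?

unsigned = 1053, signed = -995

Unsigned: 10000011101 = 1053.
Signed: MSB=1 → 1053 − 2048 = -995.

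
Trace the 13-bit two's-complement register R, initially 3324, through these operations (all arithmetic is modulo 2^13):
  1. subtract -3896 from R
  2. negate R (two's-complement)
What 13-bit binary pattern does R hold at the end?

Start: R = 3324 = 0110011111100.
R = 3324 − (-3896) = 7220; wraps to -972 = 1110000110100
R = −(-972) = 972 = 0001111001100

0001111001100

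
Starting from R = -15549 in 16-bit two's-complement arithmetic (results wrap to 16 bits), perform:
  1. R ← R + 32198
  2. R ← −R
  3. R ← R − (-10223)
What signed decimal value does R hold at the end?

Start: R = -15549 = 1100001101000011.
R = -15549 + 32198 = 16649 = 0100000100001001
R = −(16649) = -16649 = 1011111011110111
R = -16649 − (-10223) = -6426 = 1110011011100110

-6426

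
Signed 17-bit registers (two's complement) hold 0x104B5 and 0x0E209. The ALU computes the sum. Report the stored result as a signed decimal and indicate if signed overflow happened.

0x104B5 = 10000010010110101 = -64331 (signed)
0x0E209 = 01110001000001001 = 57865 (signed)
  10000010010110101
+ 01110001000001001
= 11110011010111110
Result 11110011010111110: MSB = 1 → 124606 − 131072 = -6466.
Addends have opposite signs, so signed overflow cannot occur.

-6466; no overflow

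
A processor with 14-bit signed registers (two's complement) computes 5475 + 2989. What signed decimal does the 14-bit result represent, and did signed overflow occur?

-7920; overflow

5475 → 01010101100011
2989 → 00101110101101
  01010101100011
+ 00101110101101
= 10000100010000
Result 10000100010000: MSB = 1 → 8464 − 16384 = -7920.
Both addends are non-negative but the stored result is negative: signed overflow. The true value 5475 + 2989 = 8464 lies outside [-8192, 8191].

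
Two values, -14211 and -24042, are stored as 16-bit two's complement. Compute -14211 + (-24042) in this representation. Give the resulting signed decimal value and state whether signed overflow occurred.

27283; overflow

-14211 → 1100100001111101
-24042 → 1010001000010110
  1100100001111101
+ 1010001000010110
= 0110101010010011  (discard carry-out 1)
Result 0110101010010011: MSB = 0 → value 27283.
Both addends are negative but the stored result is non-negative: signed overflow. The true value -14211 + (-24042) = -38253 lies outside [-32768, 32767].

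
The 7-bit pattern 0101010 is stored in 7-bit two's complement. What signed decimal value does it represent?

42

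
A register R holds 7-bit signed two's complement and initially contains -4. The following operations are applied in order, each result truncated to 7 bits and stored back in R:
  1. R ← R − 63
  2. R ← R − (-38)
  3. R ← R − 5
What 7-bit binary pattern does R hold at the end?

1011110

Start: R = -4 = 1111100.
R = -4 − 63 = -67; wraps to 61 = 0111101
R = 61 − (-38) = 99; wraps to -29 = 1100011
R = -29 − 5 = -34 = 1011110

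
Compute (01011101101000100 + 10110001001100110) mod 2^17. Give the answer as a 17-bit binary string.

  01011101101000100
+ 10110001001100110
= 00001110110101010  (discard carry-out 1)

00001110110101010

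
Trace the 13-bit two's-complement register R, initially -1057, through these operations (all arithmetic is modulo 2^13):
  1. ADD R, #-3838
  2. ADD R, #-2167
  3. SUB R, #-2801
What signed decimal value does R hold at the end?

Start: R = -1057 = 1101111011111.
R = -1057 + (-3838) = -4895; wraps to 3297 = 0110011100001
R = 3297 + (-2167) = 1130 = 0010001101010
R = 1130 − (-2801) = 3931 = 0111101011011

3931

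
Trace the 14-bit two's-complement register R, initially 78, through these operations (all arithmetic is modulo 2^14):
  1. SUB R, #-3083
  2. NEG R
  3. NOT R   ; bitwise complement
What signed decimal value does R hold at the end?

3160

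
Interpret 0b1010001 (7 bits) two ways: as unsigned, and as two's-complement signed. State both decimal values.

Unsigned: 1010001 = 81.
Signed: MSB=1 → 81 − 128 = -47.

unsigned = 81, signed = -47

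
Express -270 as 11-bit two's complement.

|-270| = 270 = 00100001110 in 11 bits.
Invert the bits: 11011110001. Add 1: 11011110010.

11011110010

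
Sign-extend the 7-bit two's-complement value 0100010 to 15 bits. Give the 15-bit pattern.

000000000100010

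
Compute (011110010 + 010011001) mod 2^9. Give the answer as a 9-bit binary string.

  011110010
+ 010011001
= 110001011

110001011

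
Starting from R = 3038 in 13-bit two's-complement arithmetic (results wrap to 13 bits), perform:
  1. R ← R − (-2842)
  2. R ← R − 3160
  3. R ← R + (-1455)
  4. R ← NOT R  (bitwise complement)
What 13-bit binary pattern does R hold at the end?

1101100001110

Start: R = 3038 = 0101111011110.
R = 3038 − (-2842) = 5880; wraps to -2312 = 1011011111000
R = -2312 − 3160 = -5472; wraps to 2720 = 0101010100000
R = 2720 + (-1455) = 1265 = 0010011110001
R = NOT 0010011110001 = 1101100001110 = -1266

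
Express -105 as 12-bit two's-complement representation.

111110010111

|-105| = 105 = 000001101001 in 12 bits.
Invert the bits: 111110010110. Add 1: 111110010111.
Check: 111110010111 reads as 3991 − 4096 = -105.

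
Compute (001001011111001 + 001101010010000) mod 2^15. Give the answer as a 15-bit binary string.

010110110001001

  001001011111001
+ 001101010010000
= 010110110001001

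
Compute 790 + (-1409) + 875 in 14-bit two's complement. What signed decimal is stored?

256

790 + (-1409) = -619 (11110110010101)
-619 + 875 = 256 (00000100000000)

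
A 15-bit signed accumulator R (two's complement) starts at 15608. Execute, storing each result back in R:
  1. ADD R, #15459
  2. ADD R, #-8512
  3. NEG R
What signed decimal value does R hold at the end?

10213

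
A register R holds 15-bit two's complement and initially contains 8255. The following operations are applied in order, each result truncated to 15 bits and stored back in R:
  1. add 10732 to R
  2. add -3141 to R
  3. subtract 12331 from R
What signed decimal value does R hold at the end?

Start: R = 8255 = 010000000111111.
R = 8255 + 10732 = 18987; wraps to -13781 = 100101000101011
R = -13781 + (-3141) = -16922; wraps to 15846 = 011110111100110
R = 15846 − 12331 = 3515 = 000110110111011

3515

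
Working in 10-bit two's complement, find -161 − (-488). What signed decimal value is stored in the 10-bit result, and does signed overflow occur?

327; no overflow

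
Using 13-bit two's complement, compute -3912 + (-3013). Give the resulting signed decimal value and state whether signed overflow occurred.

-3912 → 1000010111000
-3013 → 1010000111011
  1000010111000
+ 1010000111011
= 0010011110011  (discard carry-out 1)
Result 0010011110011: MSB = 0 → value 1267.
Both addends are negative but the stored result is non-negative: signed overflow. The true value -3912 + (-3013) = -6925 lies outside [-4096, 4095].

1267; overflow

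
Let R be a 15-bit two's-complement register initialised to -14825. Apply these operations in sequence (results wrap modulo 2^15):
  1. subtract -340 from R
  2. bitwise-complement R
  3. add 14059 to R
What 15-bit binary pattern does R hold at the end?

110111101111111

Start: R = -14825 = 100011000010111.
R = -14825 − (-340) = -14485 = 100011101101011
R = NOT 100011101101011 = 011100010010100 = 14484
R = 14484 + 14059 = 28543; wraps to -4225 = 110111101111111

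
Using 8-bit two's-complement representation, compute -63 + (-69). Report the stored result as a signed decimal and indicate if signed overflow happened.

124; overflow

-63 → 11000001
-69 → 10111011
  11000001
+ 10111011
= 01111100  (discard carry-out 1)
Result 01111100: MSB = 0 → value 124.
Both addends are negative but the stored result is non-negative: signed overflow. The true value -63 + (-69) = -132 lies outside [-128, 127].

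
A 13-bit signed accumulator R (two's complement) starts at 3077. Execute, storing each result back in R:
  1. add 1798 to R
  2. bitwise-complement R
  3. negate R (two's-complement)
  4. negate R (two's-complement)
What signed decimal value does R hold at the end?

3316

Start: R = 3077 = 0110000000101.
R = 3077 + 1798 = 4875; wraps to -3317 = 1001100001011
R = NOT 1001100001011 = 0110011110100 = 3316
R = −(3316) = -3316 = 1001100001100
R = −(-3316) = 3316 = 0110011110100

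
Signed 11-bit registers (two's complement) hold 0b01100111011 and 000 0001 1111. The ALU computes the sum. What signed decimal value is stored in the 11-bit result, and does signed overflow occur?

858; no overflow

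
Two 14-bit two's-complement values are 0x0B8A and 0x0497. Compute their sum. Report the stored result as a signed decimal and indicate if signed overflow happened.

0x0B8A = 00101110001010 = 2954 (signed)
0x0497 = 00010010010111 = 1175 (signed)
  00101110001010
+ 00010010010111
= 01000000100001
Result 01000000100001: MSB = 0 → value 4129.
Both addends are non-negative and so is the stored result: no signed overflow.

4129; no overflow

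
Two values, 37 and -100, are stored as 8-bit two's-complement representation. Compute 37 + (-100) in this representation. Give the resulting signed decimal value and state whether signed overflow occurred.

-63; no overflow

37 → 00100101
-100 → 10011100
  00100101
+ 10011100
= 11000001
Result 11000001: MSB = 1 → 193 − 256 = -63.
Addends have opposite signs, so signed overflow cannot occur.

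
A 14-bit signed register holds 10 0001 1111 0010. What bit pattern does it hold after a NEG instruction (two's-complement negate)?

01111000001110

Invert: 01111000001101. Add 1: 01111000001110.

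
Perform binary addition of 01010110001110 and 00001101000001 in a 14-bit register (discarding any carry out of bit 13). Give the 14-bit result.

  01010110001110
+ 00001101000001
= 01100011001111

01100011001111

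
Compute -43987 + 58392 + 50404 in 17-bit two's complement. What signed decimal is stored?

64809

-43987 + 58392 = 14405 (00011100001000101)
14405 + 50404 = 64809 (01111110100101001)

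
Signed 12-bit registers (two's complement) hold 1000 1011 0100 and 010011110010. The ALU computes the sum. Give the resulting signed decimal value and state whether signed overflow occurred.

-602; no overflow

1000 1011 0100 → 100010110100 = -1868 (signed)
010011110010 = 1266 (signed)
  100010110100
+ 010011110010
= 110110100110
Result 110110100110: MSB = 1 → 3494 − 4096 = -602.
Addends have opposite signs, so signed overflow cannot occur.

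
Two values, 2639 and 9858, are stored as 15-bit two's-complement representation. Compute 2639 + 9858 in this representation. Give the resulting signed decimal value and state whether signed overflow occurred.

2639 → 000101001001111
9858 → 010011010000010
  000101001001111
+ 010011010000010
= 011000011010001
Result 011000011010001: MSB = 0 → value 12497.
Both addends are non-negative and so is the stored result: no signed overflow.

12497; no overflow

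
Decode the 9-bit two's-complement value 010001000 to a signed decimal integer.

MSB is 0, so the value is non-negative: 010001000 = 136.

136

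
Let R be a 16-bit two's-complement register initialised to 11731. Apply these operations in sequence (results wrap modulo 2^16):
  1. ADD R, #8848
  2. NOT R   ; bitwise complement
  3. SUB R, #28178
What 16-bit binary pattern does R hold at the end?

0100000110001010

Start: R = 11731 = 0010110111010011.
R = 11731 + 8848 = 20579 = 0101000001100011
R = NOT 0101000001100011 = 1010111110011100 = -20580
R = -20580 − 28178 = -48758; wraps to 16778 = 0100000110001010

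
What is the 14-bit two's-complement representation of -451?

11111000111101

|-451| = 451 = 00000111000011 in 14 bits.
Invert the bits: 11111000111100. Add 1: 11111000111101.
Check: 11111000111101 reads as 15933 − 16384 = -451.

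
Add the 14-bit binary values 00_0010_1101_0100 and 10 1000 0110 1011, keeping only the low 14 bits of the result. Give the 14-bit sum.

10101100111111

  00001011010100
+ 10100001101011
= 10101100111111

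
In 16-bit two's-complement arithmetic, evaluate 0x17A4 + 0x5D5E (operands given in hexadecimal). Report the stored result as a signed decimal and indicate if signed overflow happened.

29954; no overflow

0x17A4 = 0001011110100100 = 6052 (signed)
0x5D5E = 0101110101011110 = 23902 (signed)
  0001011110100100
+ 0101110101011110
= 0111010100000010
Result 0111010100000010: MSB = 0 → value 29954.
Both addends are non-negative and so is the stored result: no signed overflow.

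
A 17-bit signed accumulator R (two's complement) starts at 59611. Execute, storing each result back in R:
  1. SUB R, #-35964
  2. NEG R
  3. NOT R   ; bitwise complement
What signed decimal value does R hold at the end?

-35498

Start: R = 59611 = 01110100011011011.
R = 59611 − (-35964) = 95575; wraps to -35497 = 10111010101010111
R = −(-35497) = 35497 = 01000101010101001
R = NOT 01000101010101001 = 10111010101010110 = -35498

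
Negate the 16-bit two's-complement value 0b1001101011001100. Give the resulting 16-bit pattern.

Invert: 0110010100110011. Add 1: 0110010100110100.

0110010100110100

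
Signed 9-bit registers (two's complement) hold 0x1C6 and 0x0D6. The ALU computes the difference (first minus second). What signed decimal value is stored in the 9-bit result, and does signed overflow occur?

240; overflow

0x1C6 = 111000110 = -58 (signed)
0x0D6 = 011010110 = 214 (signed)
Subtract via negate-and-add: invert 011010110 + 1 = 100101010 (i.e. -214).
  111000110
+ 100101010
= 011110000  (discard carry-out 1)
Result 011110000: MSB = 0 → value 240.
Both addends (after negating the subtrahend) are negative but the stored result is non-negative: signed overflow. The true value -58 − 214 = -272 lies outside [-256, 255].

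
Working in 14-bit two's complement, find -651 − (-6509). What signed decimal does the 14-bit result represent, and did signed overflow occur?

5858; no overflow

-651 → 11110101110101
-6509 → 10011010010011
Subtract via negate-and-add: invert 10011010010011 + 1 = 01100101101101 (i.e. 6509).
  11110101110101
+ 01100101101101
= 01011011100010  (discard carry-out 1)
Result 01011011100010: MSB = 0 → value 5858.
Addends (after negating the subtrahend) have opposite signs, so signed overflow cannot occur.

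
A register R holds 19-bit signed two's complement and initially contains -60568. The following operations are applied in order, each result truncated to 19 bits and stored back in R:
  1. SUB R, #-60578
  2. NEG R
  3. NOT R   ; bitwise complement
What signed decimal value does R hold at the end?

9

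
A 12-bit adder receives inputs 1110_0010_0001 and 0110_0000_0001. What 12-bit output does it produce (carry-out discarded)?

  111000100001
+ 011000000001
= 010000100010  (discard carry-out 1)

010000100010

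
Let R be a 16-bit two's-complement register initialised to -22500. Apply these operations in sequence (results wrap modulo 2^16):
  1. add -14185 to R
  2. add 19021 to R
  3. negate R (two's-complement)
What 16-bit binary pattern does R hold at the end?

0100010100000000

Start: R = -22500 = 1010100000011100.
R = -22500 + (-14185) = -36685; wraps to 28851 = 0111000010110011
R = 28851 + 19021 = 47872; wraps to -17664 = 1011101100000000
R = −(-17664) = 17664 = 0100010100000000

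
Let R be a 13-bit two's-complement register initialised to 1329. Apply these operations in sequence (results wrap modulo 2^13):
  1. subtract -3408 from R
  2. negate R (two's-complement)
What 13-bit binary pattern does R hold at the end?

Start: R = 1329 = 0010100110001.
R = 1329 − (-3408) = 4737; wraps to -3455 = 1001010000001
R = −(-3455) = 3455 = 0110101111111

0110101111111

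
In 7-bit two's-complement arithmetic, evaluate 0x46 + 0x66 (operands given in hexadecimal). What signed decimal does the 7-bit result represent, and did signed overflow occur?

0x46 = 1000110 = -58 (signed)
0x66 = 1100110 = -26 (signed)
  1000110
+ 1100110
= 0101100  (discard carry-out 1)
Result 0101100: MSB = 0 → value 44.
Both addends are negative but the stored result is non-negative: signed overflow. The true value -58 + (-26) = -84 lies outside [-64, 63].

44; overflow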